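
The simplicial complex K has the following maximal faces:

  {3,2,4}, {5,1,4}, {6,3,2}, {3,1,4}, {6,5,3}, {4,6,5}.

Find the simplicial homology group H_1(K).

Fix the vertex order 1 < 2 < 3 < 4 < 5 < 6 and write every simplex with vertices in increasing order. Then dim K = 2 and the simplices of K are:

  0-simplices (6): [1], [2], [3], [4], [5], [6]
  1-simplices (12): [1,3], [1,4], [1,5], [2,3], [2,4], [2,6], [3,4], [3,5], [3,6], [4,5], [4,6], [5,6]
  2-simplices (6): [1,3,4], [1,4,5], [2,3,4], [2,3,6], [3,5,6], [4,5,6]

so the chain groups are C_0 ≅ Z^6, C_1 ≅ Z^12, C_2 ≅ Z^6.

Boundary ∂_1: C_1 → C_0 maps an edge to its endpoints' difference, ∂[p,q] = q − p. For instance
  ∂[3,5] = [5] − [3].
As a 6×12 matrix over Z this has rank 5, with invariant factors (1,1,1,1,1).

∂_2: C_2 → C_1 sends each 2-simplex [p,q,r] to [q,r] − [p,r] + [p,q]. For instance
  ∂[4,5,6] = [5,6] − [4,6] + [4,5],
  ∂[2,3,6] = [3,6] − [2,6] + [2,3].
As a 12×6 matrix over Z this has rank 6, with invariant factors (1,1,1,1,1,1).

Reading off H_k = ker ∂_k / im ∂_{k+1}:

  H_1: rank ker ∂_1 − rank ∂_2 = (12 − 5) − 6 = 1, and the invariant factors of ∂_2 are all 1, so H_1 ≅ Z.

(K is a triangulation of the cylinder S^1 x I.)

H_1 ≅ Z.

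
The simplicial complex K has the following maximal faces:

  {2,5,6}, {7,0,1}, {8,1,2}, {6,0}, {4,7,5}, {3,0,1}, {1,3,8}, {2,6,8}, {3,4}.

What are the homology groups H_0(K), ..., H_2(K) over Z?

Fix the vertex order 0 < 1 < 2 < 3 < 4 < 5 < 6 < 7 < 8 and write every simplex with vertices in increasing order. Then dim K = 2 and the simplices of K are:

  0-simplices (9): [0], [1], [2], [3], [4], [5], [6], [7], [8]
  1-simplices (18): [0,1], [0,3], [0,6], [0,7], [1,2], [1,3], [1,7], [1,8], [2,5], [2,6], [2,8], [3,4], [3,8], [4,5], [4,7], [5,6], [5,7], [6,8]
  2-simplices (7): [0,1,3], [0,1,7], [1,2,8], [1,3,8], [2,5,6], [2,6,8], [4,5,7]

giving chain groups C_0 ≅ Z^9, C_1 ≅ Z^18, C_2 ≅ Z^7.

The boundary map ∂_1: C_1 → C_0 is given by ∂[p,q] = [q] − [p]. For instance
  ∂[1,8] = [8] − [1].
The 9×18 boundary matrix has rank 8 and Smith normal form diag(1,1,1,1,1,1,1,1).

Boundary ∂_2: C_2 → C_1 acts by ∂[p,q,r] = [q,r] − [p,r] + [p,q]. For instance
  ∂[0,1,3] = [1,3] − [0,3] + [0,1],
  ∂[4,5,7] = [5,7] − [4,7] + [4,5].
The 18×7 boundary matrix has rank 7 and Smith normal form diag(1,1,1,1,1,1,1).

Now H_k = ker ∂_k / im ∂_{k+1}, so:

  H_0: rank C_0 − rank ∂_1 = 9 − 8 = 1, and the invariant factors of ∂_1 are all 1, so H_0 = Z.
  H_1: rank ker ∂_1 − rank ∂_2 = (18 − 8) − 7 = 3, and the invariant factors of ∂_2 are all 1, so H_1 = Z^3.
  H_2: rank ker ∂_2 − rank ∂_3 = (7 − 7) − 0 = 0, and there is no ∂_3, so H_2 = 0.

As a check, the Euler characteristic is 9 − 18 + 7 = -2, which agrees with 1 − 3 + 0 = -2.

H_0 = Z,  H_1 = Z^3,  H_2 = 0.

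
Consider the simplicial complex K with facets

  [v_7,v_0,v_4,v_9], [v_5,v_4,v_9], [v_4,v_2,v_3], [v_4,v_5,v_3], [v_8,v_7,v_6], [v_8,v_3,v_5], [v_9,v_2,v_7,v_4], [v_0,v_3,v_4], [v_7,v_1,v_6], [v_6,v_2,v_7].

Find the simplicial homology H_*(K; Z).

Fix the vertex order v_0 < v_1 < v_2 < v_3 < v_4 < v_5 < v_6 < v_7 < v_8 < v_9 and write every simplex with vertices in increasing order. Then dim K = 3 and the simplices of K are:

  0-simplices (10): [v_0], [v_1], [v_2], [v_3], [v_4], [v_5], [v_6], [v_7], [v_8], [v_9]
  1-simplices (23): (23 of them)
  2-simplices (15): (15 of them)
  3-simplices (2): [v_0,v_4,v_7,v_9], [v_2,v_4,v_7,v_9]

giving chain groups C_0 ≅ Z^10, C_1 ≅ Z^23, C_2 ≅ Z^15, C_3 ≅ Z^2.

∂_1: C_1 → C_0 sends each edge [p,q] (with p < q) to q − p.
This gives a 10×23 integer matrix of rank 9; reducing to Smith normal form yields diagonal entries (1,1,1,1,1,1,1,1,1).

∂_2: C_2 → C_1 sends each 2-simplex [p,q,r] to [q,r] − [p,r] + [p,q]. For instance
  ∂[v_2,v_4,v_7] = [v_4,v_7] − [v_2,v_7] + [v_2,v_4],
  ∂[v_1,v_6,v_7] = [v_6,v_7] − [v_1,v_7] + [v_1,v_6].
The 23×15 boundary matrix has rank 13 and Smith normal form diag(1,1,1,1,1,1,1,1,1,1,1,1,1).

The boundary map ∂_3: C_3 → C_2 sends each 3-simplex σ to the alternating sum Σ_i (−1)^i (σ with its i-th vertex removed). For instance
  ∂[v_2,v_4,v_7,v_9] = [v_4,v_7,v_9] − [v_2,v_7,v_9] + [v_2,v_4,v_9] − [v_2,v_4,v_7],
  ∂[v_0,v_4,v_7,v_9] = [v_4,v_7,v_9] − [v_0,v_7,v_9] + [v_0,v_4,v_9] − [v_0,v_4,v_7].
As a 15×2 matrix over Z this has rank 2, with invariant factors (1,1).

From H_k ≅ ker(∂_k) / im(∂_{k+1}) we obtain:

  H_0: rank C_0 − rank ∂_1 = 10 − 9 = 1, and the invariant factors of ∂_1 are all 1, so H_0 ≅ Z.
  H_1: rank ker ∂_1 − rank ∂_2 = (23 − 9) − 13 = 1, and the invariant factors of ∂_2 are all 1, so H_1 ≅ Z.
  H_2: rank ker ∂_2 − rank ∂_3 = (15 − 13) − 2 = 0, and the invariant factors of ∂_3 are all 1, so H_2 ≅ 0.
  H_3: rank ker ∂_3 − rank ∂_4 = (2 − 2) − 0 = 0, and there is no ∂_4, so H_3 ≅ 0.

H_0 ≅ Z,  H_1 ≅ Z,  H_2 = 0,  H_3 = 0.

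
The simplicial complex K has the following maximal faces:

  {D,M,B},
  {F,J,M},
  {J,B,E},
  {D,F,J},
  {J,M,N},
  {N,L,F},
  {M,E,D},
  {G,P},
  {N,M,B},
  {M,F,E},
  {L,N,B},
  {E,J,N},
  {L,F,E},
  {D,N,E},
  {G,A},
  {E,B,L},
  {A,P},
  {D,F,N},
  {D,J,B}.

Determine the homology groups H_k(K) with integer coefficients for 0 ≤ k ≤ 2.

H_0 = Z^2,  H_1 = Z^3,  H_2 = Z.

Fix the vertex order A < B < D < E < F < G < J < L < M < N < P and write every simplex with vertices in increasing order. Then dim K = 2 and the simplices of K are:

  0-simplices (11): A, B, D, E, F, G, J, L, M, N, P
  1-simplices (27): AG, AP, BD, BE, BJ, BL, BM, BN, DE, DF, DJ, DM, DN, EF, EJ, EL, EM, EN, FJ, FL, FM, FN, GP, JM, JN, LN, MN
  2-simplices (16): BDJ, BDM, BEJ, BEL, BLN, BMN, DEM, DEN, DFJ, DFN, EFL, EFM, EJN, FJM, FLN, JMN

Hence C_0 ≅ Z^11, C_1 ≅ Z^27, C_2 ≅ Z^16.

The boundary map ∂_1: C_1 → C_0 sends each edge [p,q] (with p < q) to q − p. For instance
  ∂EM = M − E.
This gives a 11×27 integer matrix of rank 9; reducing to Smith normal form yields diagonal entries (1,1,1,1,1,1,1,1,1).

Boundary ∂_2: C_2 → C_1 maps a triangle to the signed sum of its edges. For instance
  ∂BEJ = EJ − BJ + BE,
  ∂FJM = JM − FM + FJ.
As a 27×16 matrix over Z this has rank 15, with invariant factors (1,1,1,1,1,1,1,1,1,1,1,1,1,1,1).

Now H_k = ker ∂_k / im ∂_{k+1}, so:

  H_0: rank C_0 − rank ∂_1 = 11 − 9 = 2, and the invariant factors of ∂_1 are all 1, so H_0 ≅ Z^2.
  H_1: rank ker ∂_1 − rank ∂_2 = (27 − 9) − 15 = 3, and the invariant factors of ∂_2 are all 1, so H_1 ≅ Z^3.
  H_2: rank ker ∂_2 − rank ∂_3 = (16 − 15) − 0 = 1, and there is no ∂_3, so H_2 ≅ Z.

As a check, the Euler characteristic is 11 − 27 + 16 = 0, which agrees with 2 − 3 + 1 = 0.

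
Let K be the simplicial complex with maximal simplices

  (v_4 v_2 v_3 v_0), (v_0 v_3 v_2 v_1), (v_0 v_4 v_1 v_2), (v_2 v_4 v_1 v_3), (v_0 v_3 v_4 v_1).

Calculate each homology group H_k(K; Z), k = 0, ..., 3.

H_0 ≅ Z,  H_1 = 0,  H_2 = 0,  H_3 ≅ Z.

K has 5 vertices, 10 edges, 10 triangles, 5 3-simplices.
rank ∂_0 = 0, rank ∂_1 = 4 ⇒ b_0 = 5 − 0 − 4 = 1; all invariant factors of ∂_1 are 1 so no torsion. So H_0 = Z.
rank ∂_1 = 4, rank ∂_2 = 6 ⇒ b_1 = 10 − 4 − 6 = 0; all invariant factors of ∂_2 are 1 so no torsion. So H_1 = 0.
rank ∂_2 = 6, rank ∂_3 = 4 ⇒ b_2 = 10 − 6 − 4 = 0; all invariant factors of ∂_3 are 1 so no torsion. So H_2 = 0.
rank ∂_3 = 4, rank ∂_4 = 0 ⇒ b_3 = 5 − 4 − 0 = 1. So H_3 = Z.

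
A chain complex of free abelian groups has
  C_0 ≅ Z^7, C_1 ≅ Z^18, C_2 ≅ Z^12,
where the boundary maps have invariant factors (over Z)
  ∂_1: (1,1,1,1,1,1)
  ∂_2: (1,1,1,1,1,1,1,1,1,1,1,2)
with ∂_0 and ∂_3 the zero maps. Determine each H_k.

H_0: b_0 = 7 − 0 − 6 = 1; torsion from ∂_1 factors > 1: none. So H_0 = Z.
H_1: b_1 = 18 − 6 − 12 = 0; torsion from ∂_2 factors > 1: [2]. So H_1 = Z/2Z.
H_2: b_2 = 12 − 12 − 0 = 0; torsion from ∂_3 factors > 1: none. So H_2 = 0.

H_0 = Z,  H_1 = Z/2Z,  H_2 = 0.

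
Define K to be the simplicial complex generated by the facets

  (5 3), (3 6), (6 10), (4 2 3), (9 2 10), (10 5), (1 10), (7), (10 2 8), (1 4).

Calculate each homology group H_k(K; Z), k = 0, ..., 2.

Take the total order 1 < 2 < 3 < 4 < 5 < 6 < 7 < 8 < 9 < 10 on the vertex set. Then K (dimension 2) consists of the simplices:

  0-simplices (10): [1], [2], [3], [4], [5], [6], [7], [8], [9], [10]
  1-simplices (14): [1,4], [1,10], [2,3], [2,4], [2,8], [2,9], [2,10], [3,4], [3,5], [3,6], [5,10], [6,10], [8,10], [9,10]
  2-simplices (3): [2,3,4], [2,8,10], [2,9,10]

so the chain groups are C_0 ≅ Z^10, C_1 ≅ Z^14, C_2 ≅ Z^3.

Boundary ∂_1: C_1 → C_0 maps an edge to its endpoints' difference, ∂[p,q] = q − p.
This gives a 10×14 integer matrix of rank 8; reducing to Smith normal form yields diagonal entries (1,1,1,1,1,1,1,1).

∂_2: C_2 → C_1 acts by ∂[p,q,r] = [q,r] − [p,r] + [p,q]. For instance
  ∂[2,9,10] = [9,10] − [2,10] + [2,9],
  ∂[2,8,10] = [8,10] − [2,10] + [2,8].
The 14×3 boundary matrix has rank 3 and Smith normal form diag(1,1,1).

Now H_k = ker ∂_k / im ∂_{k+1}, so:

  H_0: rank C_0 − rank ∂_1 = 10 − 8 = 2, and the invariant factors of ∂_1 are all 1, so H_0 ≅ Z^2.
  H_1: rank ker ∂_1 − rank ∂_2 = (14 − 8) − 3 = 3, and the invariant factors of ∂_2 are all 1, so H_1 ≅ Z^3.
  H_2: rank ker ∂_2 − rank ∂_3 = (3 − 3) − 0 = 0, and there is no ∂_3, so H_2 ≅ 0.

As a check, the Euler characteristic is 10 − 14 + 3 = -1, which agrees with 2 − 3 + 0 = -1.

H_0 ≅ Z^2,  H_1 ≅ Z^3,  H_2 = 0.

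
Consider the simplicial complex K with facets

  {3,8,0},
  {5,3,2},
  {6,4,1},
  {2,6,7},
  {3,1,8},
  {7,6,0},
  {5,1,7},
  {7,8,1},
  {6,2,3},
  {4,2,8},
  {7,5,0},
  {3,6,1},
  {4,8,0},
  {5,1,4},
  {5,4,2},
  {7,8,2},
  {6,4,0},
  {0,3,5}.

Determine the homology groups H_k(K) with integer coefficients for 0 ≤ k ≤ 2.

H_0 = Z,  H_1 = Z^2,  H_2 = Z.

Order the vertices as 0 < 1 < 2 < 3 < 4 < 5 < 6 < 7 < 8. Listing each simplex with vertices in this order, K has dimension 2 with simplices:

  0-simplices (9): [0], [1], [2], [3], [4], [5], [6], [7], [8]
  1-simplices (27): (27 of them)
  2-simplices (18): [0,3,5], [0,3,8], [0,4,6], [0,4,8], [0,5,7], [0,6,7], [1,3,6], [1,3,8], [1,4,5], [1,4,6], [1,5,7], [1,7,8], [2,3,5], [2,3,6], [2,4,5], [2,4,8], [2,6,7], [2,7,8]

so the chain groups are C_0 ≅ Z^9, C_1 ≅ Z^27, C_2 ≅ Z^18.

∂_1: C_1 → C_0 is given by ∂[p,q] = [q] − [p]. For instance
  ∂[6,7] = [7] − [6].
The resulting 9×27 matrix has rank 8, and its Smith normal form has invariant factors (1,1,1,1,1,1,1,1).

Boundary ∂_2: C_2 → C_1 maps a triangle to the signed sum of its edges. For instance
  ∂[0,6,7] = [6,7] − [0,7] + [0,6],
  ∂[0,5,7] = [5,7] − [0,7] + [0,5].
As a 27×18 matrix over Z this has rank 17, with invariant factors (1,1,1,1,1,1,1,1,1,1,1,1,1,1,1,1,1).

Reading off H_k = ker ∂_k / im ∂_{k+1}:

  H_0: rank C_0 − rank ∂_1 = 9 − 8 = 1, and the invariant factors of ∂_1 are all 1, so H_0 ≅ Z.
  H_1: rank ker ∂_1 − rank ∂_2 = (27 − 8) − 17 = 2, and the invariant factors of ∂_2 are all 1, so H_1 ≅ Z^2.
  H_2: rank ker ∂_2 − rank ∂_3 = (18 − 17) − 0 = 1, and there is no ∂_3, so H_2 ≅ Z.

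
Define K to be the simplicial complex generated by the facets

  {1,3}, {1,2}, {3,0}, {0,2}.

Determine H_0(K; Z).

Take the total order 0 < 1 < 2 < 3 on the vertex set. Then K (dimension 1) consists of the simplices:

  0-simplices (4): [0], [1], [2], [3]
  1-simplices (4): [0,2], [0,3], [1,2], [1,3]

so the chain groups are C_0 ≅ Z^4, C_1 ≅ Z^4.

Boundary ∂_1: C_1 → C_0 is given by ∂[p,q] = [q] − [p]. For instance
  ∂[0,3] = [3] − [0].
The 4×4 boundary matrix has rank 3 and Smith normal form diag(1,1,1).

From H_k ≅ ker(∂_k) / im(∂_{k+1}) we obtain:

  H_0: rank C_0 − rank ∂_1 = 4 − 3 = 1, and the invariant factors of ∂_1 are all 1, so H_0 = Z.

(K is a triangulation of the circle S^1.)

H_0 ≅ Z.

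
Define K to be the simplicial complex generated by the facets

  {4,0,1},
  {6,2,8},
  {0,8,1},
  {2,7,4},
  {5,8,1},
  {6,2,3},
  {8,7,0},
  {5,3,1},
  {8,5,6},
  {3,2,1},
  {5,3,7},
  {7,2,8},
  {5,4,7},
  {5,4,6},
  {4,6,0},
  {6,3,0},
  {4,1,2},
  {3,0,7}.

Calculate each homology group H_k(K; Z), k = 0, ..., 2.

Fix the vertex order 0 < 1 < 2 < 3 < 4 < 5 < 6 < 7 < 8 and write every simplex with vertices in increasing order. Then dim K = 2 and the simplices of K are:

  0-simplices (9): [0], [1], [2], [3], [4], [5], [6], [7], [8]
  1-simplices (27): (27 of them)
  2-simplices (18): [0,1,4], [0,1,8], [0,3,6], [0,3,7], [0,4,6], [0,7,8], [1,2,3], [1,2,4], [1,3,5], [1,5,8], [2,3,6], [2,4,7], [2,6,8], [2,7,8], [3,5,7], [4,5,6], [4,5,7], [5,6,8]

giving chain groups C_0 ≅ Z^9, C_1 ≅ Z^27, C_2 ≅ Z^18.

The boundary map ∂_1: C_1 → C_0 sends each edge [p,q] (with p < q) to q − p. For instance
  ∂[1,8] = [8] − [1].
The 9×27 boundary matrix has rank 8 and Smith normal form diag(1,1,1,1,1,1,1,1).

The boundary map ∂_2: C_2 → C_1 acts by ∂[p,q,r] = [q,r] − [p,r] + [p,q]. For instance
  ∂[4,5,7] = [5,7] − [4,7] + [4,5],
  ∂[0,7,8] = [7,8] − [0,8] + [0,7].
As a 27×18 matrix over Z this has rank 17, with invariant factors (1,1,1,1,1,1,1,1,1,1,1,1,1,1,1,1,1).

Computing H_k = (kernel of ∂_k) / (image of ∂_{k+1}):

  H_0: rank C_0 − rank ∂_1 = 9 − 8 = 1, and the invariant factors of ∂_1 are all 1, so H_0 ≅ Z.
  H_1: rank ker ∂_1 − rank ∂_2 = (27 − 8) − 17 = 2, and the invariant factors of ∂_2 are all 1, so H_1 ≅ Z^2.
  H_2: rank ker ∂_2 − rank ∂_3 = (18 − 17) − 0 = 1, and there is no ∂_3, so H_2 ≅ Z.

As a check, the Euler characteristic is 9 − 27 + 18 = 0, which agrees with 1 − 2 + 1 = 0.
(K is a triangulation of the torus T^2.)

H_0 = Z,  H_1 = Z^2,  H_2 = Z.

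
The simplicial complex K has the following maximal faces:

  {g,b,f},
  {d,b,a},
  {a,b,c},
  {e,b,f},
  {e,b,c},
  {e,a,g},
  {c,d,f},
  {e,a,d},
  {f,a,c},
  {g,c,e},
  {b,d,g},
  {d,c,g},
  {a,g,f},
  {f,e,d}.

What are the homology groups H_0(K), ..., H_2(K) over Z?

Order the vertices as a < b < c < d < e < f < g. Listing each simplex with vertices in this order, K has dimension 2 with simplices:

  0-simplices (7): a, b, c, d, e, f, g
  1-simplices (21): ab, ac, ad, ae, af, ag, bc, bd, be, bf, bg, cd, ce, cf, cg, de, df, dg, ef, eg, fg
  2-simplices (14): abc, abd, acf, ade, aeg, afg, bce, bdg, bef, bfg, cdf, cdg, ceg, def

so the chain groups are C_0 ≅ Z^7, C_1 ≅ Z^21, C_2 ≅ Z^14.

The boundary map ∂_1: C_1 → C_0 sends each edge [p,q] (with p < q) to q − p. For instance
  ∂ad = d − a.
The 7×21 boundary matrix has rank 6 and Smith normal form diag(1,1,1,1,1,1).

Boundary ∂_2: C_2 → C_1 maps a triangle to the signed sum of its edges. For instance
  ∂cdg = dg − cg + cd,
  ∂ade = de − ae + ad.
The resulting 21×14 matrix has rank 13, and its Smith normal form has invariant factors (1,1,1,1,1,1,1,1,1,1,1,1,1).

From H_k ≅ ker(∂_k) / im(∂_{k+1}) we obtain:

  H_0: rank C_0 − rank ∂_1 = 7 − 6 = 1, and the invariant factors of ∂_1 are all 1, so H_0 ≅ Z.
  H_1: rank ker ∂_1 − rank ∂_2 = (21 − 6) − 13 = 2, and the invariant factors of ∂_2 are all 1, so H_1 ≅ Z^2.
  H_2: rank ker ∂_2 − rank ∂_3 = (14 − 13) − 0 = 1, and there is no ∂_3, so H_2 ≅ Z.

As a check, the Euler characteristic is 7 − 21 + 14 = 0, which agrees with 1 − 2 + 1 = 0.
(K is a triangulation of the torus T^2.)

H_0 ≅ Z,  H_1 ≅ Z^2,  H_2 ≅ Z.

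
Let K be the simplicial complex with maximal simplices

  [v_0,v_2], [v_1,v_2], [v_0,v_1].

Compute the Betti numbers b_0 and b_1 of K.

b_0 = 1, b_1 = 1.

Order the vertices as v_0 < v_1 < v_2. Listing each simplex with vertices in this order, K has dimension 1 with simplices:

  0-simplices (3): [v_0], [v_1], [v_2]
  1-simplices (3): [v_0,v_1], [v_0,v_2], [v_1,v_2]

so the chain groups are C_0 ≅ Z^3, C_1 ≅ Z^3.

∂_1: C_1 → C_0 sends each edge [p,q] (with p < q) to q − p.
This gives a 3×3 integer matrix of rank 2; reducing to Smith normal form yields diagonal entries (1,1).

Reading off H_k = ker ∂_k / im ∂_{k+1}:

  H_0: rank C_0 − rank ∂_1 = 3 − 2 = 1, and the invariant factors of ∂_1 are all 1, so H_0 ≅ Z.
  H_1: rank ker ∂_1 − rank ∂_2 = (3 − 2) − 0 = 1, and there is no ∂_2, so H_1 ≅ Z.

Hence the Betti numbers are b_0 = 1, b_1 = 1.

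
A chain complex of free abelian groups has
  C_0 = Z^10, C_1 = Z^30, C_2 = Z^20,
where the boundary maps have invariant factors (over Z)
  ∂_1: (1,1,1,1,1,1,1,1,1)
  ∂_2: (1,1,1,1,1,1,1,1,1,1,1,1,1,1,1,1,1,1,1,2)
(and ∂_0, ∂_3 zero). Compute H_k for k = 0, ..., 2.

H_0 = Z,  H_1 = Z ⊕ Z_2,  H_2 = 0.

H_0: b_0 = 10 − 0 − 9 = 1; torsion from ∂_1 factors > 1: none. So H_0 = Z.
H_1: b_1 = 30 − 9 − 20 = 1; torsion from ∂_2 factors > 1: [2]. So H_1 = Z ⊕ Z_2.
H_2: b_2 = 20 − 20 − 0 = 0; torsion from ∂_3 factors > 1: none. So H_2 = 0.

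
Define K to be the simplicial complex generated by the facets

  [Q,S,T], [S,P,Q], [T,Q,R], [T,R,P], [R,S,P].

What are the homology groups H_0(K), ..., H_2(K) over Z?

Take the total order P < Q < R < S < T on the vertex set. Then K (dimension 2) consists of the simplices:

  0-simplices (5): P, Q, R, S, T
  1-simplices (10): PQ, PR, PS, PT, QR, QS, QT, RS, RT, ST
  2-simplices (5): PQS, PRS, PRT, QRT, QST

giving chain groups C_0 ≅ Z^5, C_1 ≅ Z^10, C_2 ≅ Z^5.

Boundary ∂_1: C_1 → C_0 maps an edge to its endpoints' difference, ∂[p,q] = q − p.
As a 5×10 matrix over Z this has rank 4, with invariant factors (1,1,1,1).

The boundary map ∂_2: C_2 → C_1 sends each 2-simplex [p,q,r] to [q,r] − [p,r] + [p,q]. For instance
  ∂PRS = RS − PS + PR,
  ∂PQS = QS − PS + PQ.
The resulting 10×5 matrix has rank 5, and its Smith normal form has invariant factors (1,1,1,1,1).

Computing H_k = (kernel of ∂_k) / (image of ∂_{k+1}):

  H_0: rank C_0 − rank ∂_1 = 5 − 4 = 1, and the invariant factors of ∂_1 are all 1, so H_0 = Z.
  H_1: rank ker ∂_1 − rank ∂_2 = (10 − 4) − 5 = 1, and the invariant factors of ∂_2 are all 1, so H_1 = Z.
  H_2: rank ker ∂_2 − rank ∂_3 = (5 − 5) − 0 = 0, and there is no ∂_3, so H_2 = 0.

H_0 = Z,  H_1 = Z,  H_2 = 0.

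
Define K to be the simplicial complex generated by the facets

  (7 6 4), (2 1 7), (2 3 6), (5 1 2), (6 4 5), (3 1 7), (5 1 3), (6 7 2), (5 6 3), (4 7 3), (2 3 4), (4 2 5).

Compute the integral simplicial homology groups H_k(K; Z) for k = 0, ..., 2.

H_0 = Z,  H_1 = Z/2,  H_2 = 0.

K has 7 vertices, 18 edges, 12 triangles.
rank ∂_0 = 0, rank ∂_1 = 6 ⇒ b_0 = 7 − 0 − 6 = 1; all invariant factors of ∂_1 are 1 so no torsion. So H_0 = Z.
rank ∂_1 = 6, rank ∂_2 = 12 ⇒ b_1 = 18 − 6 − 12 = 0; ∂_2 has invariant factor(s) [2] giving torsion. So H_1 = Z/2.
rank ∂_2 = 12, rank ∂_3 = 0 ⇒ b_2 = 12 − 12 − 0 = 0. So H_2 = 0.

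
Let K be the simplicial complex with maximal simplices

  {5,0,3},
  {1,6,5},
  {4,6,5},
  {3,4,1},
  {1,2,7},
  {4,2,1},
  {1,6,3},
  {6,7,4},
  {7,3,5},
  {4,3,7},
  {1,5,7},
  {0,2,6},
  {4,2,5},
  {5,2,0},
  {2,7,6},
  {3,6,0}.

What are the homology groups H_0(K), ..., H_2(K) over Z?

H_0 = Z,  H_1 = Z^2,  H_2 = Z.

K has 8 vertices, 24 edges, 16 triangles.
rank ∂_0 = 0, rank ∂_1 = 7 ⇒ b_0 = 8 − 0 − 7 = 1; all invariant factors of ∂_1 are 1 so no torsion. So H_0 ≅ Z.
rank ∂_1 = 7, rank ∂_2 = 15 ⇒ b_1 = 24 − 7 − 15 = 2; all invariant factors of ∂_2 are 1 so no torsion. So H_1 ≅ Z^2.
rank ∂_2 = 15, rank ∂_3 = 0 ⇒ b_2 = 16 − 15 − 0 = 1. So H_2 ≅ Z.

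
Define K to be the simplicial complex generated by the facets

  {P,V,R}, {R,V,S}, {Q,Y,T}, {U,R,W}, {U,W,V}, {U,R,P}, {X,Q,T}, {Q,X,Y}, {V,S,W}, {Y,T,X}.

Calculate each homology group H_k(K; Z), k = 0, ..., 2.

H_0 = Z^2,  H_1 = Z,  H_2 = Z.

K has 10 vertices, 18 edges, 10 triangles.
rank ∂_0 = 0, rank ∂_1 = 8 ⇒ b_0 = 10 − 0 − 8 = 2; all invariant factors of ∂_1 are 1 so no torsion. So H_0 ≅ Z^2.
rank ∂_1 = 8, rank ∂_2 = 9 ⇒ b_1 = 18 − 8 − 9 = 1; all invariant factors of ∂_2 are 1 so no torsion. So H_1 ≅ Z.
rank ∂_2 = 9, rank ∂_3 = 0 ⇒ b_2 = 10 − 9 − 0 = 1. So H_2 ≅ Z.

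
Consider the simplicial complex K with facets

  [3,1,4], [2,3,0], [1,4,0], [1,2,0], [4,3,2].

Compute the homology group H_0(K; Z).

Order the vertices as 0 < 1 < 2 < 3 < 4. Listing each simplex with vertices in this order, K has dimension 2 with simplices:

  0-simplices (5): [0], [1], [2], [3], [4]
  1-simplices (10): [0,1], [0,2], [0,3], [0,4], [1,2], [1,3], [1,4], [2,3], [2,4], [3,4]
  2-simplices (5): [0,1,2], [0,1,4], [0,2,3], [1,3,4], [2,3,4]

giving chain groups C_0 ≅ Z^5, C_1 ≅ Z^10, C_2 ≅ Z^5.

Boundary ∂_1: C_1 → C_0 is given by ∂[p,q] = [q] − [p]. For instance
  ∂[0,2] = [2] − [0].
This gives a 5×10 integer matrix of rank 4; reducing to Smith normal form yields diagonal entries (1,1,1,1).

∂_2: C_2 → C_1 sends each 2-simplex [p,q,r] to [q,r] − [p,r] + [p,q]. For instance
  ∂[0,1,4] = [1,4] − [0,4] + [0,1],
  ∂[2,3,4] = [3,4] − [2,4] + [2,3].
This gives a 10×5 integer matrix of rank 5; reducing to Smith normal form yields diagonal entries (1,1,1,1,1).

Reading off H_k = ker ∂_k / im ∂_{k+1}:

  H_0: rank C_0 − rank ∂_1 = 5 − 4 = 1, and the invariant factors of ∂_1 are all 1, so H_0 = Z.

H_0 ≅ Z.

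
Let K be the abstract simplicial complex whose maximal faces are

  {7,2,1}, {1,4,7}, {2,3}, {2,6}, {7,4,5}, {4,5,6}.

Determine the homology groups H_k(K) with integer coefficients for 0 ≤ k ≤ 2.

Take the total order 1 < 2 < 3 < 4 < 5 < 6 < 7 on the vertex set. Then K (dimension 2) consists of the simplices:

  0-simplices (7): [1], [2], [3], [4], [5], [6], [7]
  1-simplices (11): [1,2], [1,4], [1,7], [2,3], [2,6], [2,7], [4,5], [4,6], [4,7], [5,6], [5,7]
  2-simplices (4): [1,2,7], [1,4,7], [4,5,6], [4,5,7]

Hence C_0 ≅ Z^7, C_1 ≅ Z^11, C_2 ≅ Z^4.

The boundary map ∂_1: C_1 → C_0 is given by ∂[p,q] = [q] − [p]. For instance
  ∂[1,7] = [7] − [1].
This gives a 7×11 integer matrix of rank 6; reducing to Smith normal form yields diagonal entries (1,1,1,1,1,1).

The boundary map ∂_2: C_2 → C_1 sends each 2-simplex [p,q,r] to [q,r] − [p,r] + [p,q]. For instance
  ∂[4,5,7] = [5,7] − [4,7] + [4,5],
  ∂[4,5,6] = [5,6] − [4,6] + [4,5].
As a 11×4 matrix over Z this has rank 4, with invariant factors (1,1,1,1).

Computing H_k = (kernel of ∂_k) / (image of ∂_{k+1}):

  H_0: rank C_0 − rank ∂_1 = 7 − 6 = 1, and the invariant factors of ∂_1 are all 1, so H_0 ≅ Z.
  H_1: rank ker ∂_1 − rank ∂_2 = (11 − 6) − 4 = 1, and the invariant factors of ∂_2 are all 1, so H_1 ≅ Z.
  H_2: rank ker ∂_2 − rank ∂_3 = (4 − 4) − 0 = 0, and there is no ∂_3, so H_2 ≅ 0.

As a check, the Euler characteristic is 7 − 11 + 4 = 0, which agrees with 1 − 1 + 0 = 0.

H_0 = Z,  H_1 = Z,  H_2 = 0.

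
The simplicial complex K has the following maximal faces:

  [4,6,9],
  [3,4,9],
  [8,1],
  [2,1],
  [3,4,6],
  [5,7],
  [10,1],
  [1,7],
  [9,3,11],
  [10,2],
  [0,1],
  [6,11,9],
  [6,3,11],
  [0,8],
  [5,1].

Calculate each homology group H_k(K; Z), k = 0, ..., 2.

H_0 = Z^2,  H_1 = Z^3,  H_2 = Z.

K has 12 vertices, 18 edges, 6 triangles.
rank ∂_0 = 0, rank ∂_1 = 10 ⇒ b_0 = 12 − 0 − 10 = 2; all invariant factors of ∂_1 are 1 so no torsion. So H_0 = Z^2.
rank ∂_1 = 10, rank ∂_2 = 5 ⇒ b_1 = 18 − 10 − 5 = 3; all invariant factors of ∂_2 are 1 so no torsion. So H_1 = Z^3.
rank ∂_2 = 5, rank ∂_3 = 0 ⇒ b_2 = 6 − 5 − 0 = 1. So H_2 = Z.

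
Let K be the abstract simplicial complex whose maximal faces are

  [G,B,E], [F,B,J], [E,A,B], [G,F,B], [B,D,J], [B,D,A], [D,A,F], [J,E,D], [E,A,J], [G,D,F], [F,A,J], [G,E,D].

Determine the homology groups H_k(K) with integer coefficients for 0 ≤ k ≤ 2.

H_0 = Z,  H_1 = Z/2Z,  H_2 = 0.

K has 7 vertices, 18 edges, 12 triangles.
rank ∂_0 = 0, rank ∂_1 = 6 ⇒ b_0 = 7 − 0 − 6 = 1; all invariant factors of ∂_1 are 1 so no torsion. So H_0 ≅ Z.
rank ∂_1 = 6, rank ∂_2 = 12 ⇒ b_1 = 18 − 6 − 12 = 0; ∂_2 has invariant factor(s) [2] giving torsion. So H_1 ≅ Z/2Z.
rank ∂_2 = 12, rank ∂_3 = 0 ⇒ b_2 = 12 − 12 − 0 = 0. So H_2 ≅ 0.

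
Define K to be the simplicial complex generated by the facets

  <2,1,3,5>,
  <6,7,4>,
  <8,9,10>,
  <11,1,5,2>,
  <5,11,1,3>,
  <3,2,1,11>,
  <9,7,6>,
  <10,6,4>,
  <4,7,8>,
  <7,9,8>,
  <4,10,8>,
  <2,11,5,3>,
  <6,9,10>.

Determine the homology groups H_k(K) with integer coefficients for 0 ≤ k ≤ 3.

H_0 ≅ Z^2,  H_1 = 0,  H_2 ≅ Z,  H_3 ≅ Z.

Fix the vertex order 1 < 2 < 3 < 4 < 5 < 6 < 7 < 8 < 9 < 10 < 11 and write every simplex with vertices in increasing order. Then dim K = 3 and the simplices of K are:

  0-simplices (11): [1], [2], [3], [4], [5], [6], [7], [8], [9], [10], [11]
  1-simplices (22): [1,2], [1,3], [1,5], [1,11], [2,3], [2,5], [2,11], [3,5], [3,11], [4,6], [4,7], [4,8], [4,10], [5,11], [6,7], [6,9], [6,10], [7,8], [7,9], [8,9], [8,10], [9,10]
  2-simplices (18): (18 of them)
  3-simplices (5): [1,2,3,5], [1,2,3,11], [1,2,5,11], [1,3,5,11], [2,3,5,11]

giving chain groups C_0 ≅ Z^11, C_1 ≅ Z^22, C_2 ≅ Z^18, C_3 ≅ Z^5.

Boundary ∂_1: C_1 → C_0 maps an edge to its endpoints' difference, ∂[p,q] = q − p.
The 11×22 boundary matrix has rank 9 and Smith normal form diag(1,1,1,1,1,1,1,1,1).

∂_2: C_2 → C_1 maps a triangle to the signed sum of its edges. For instance
  ∂[1,2,11] = [2,11] − [1,11] + [1,2],
  ∂[1,2,5] = [2,5] − [1,5] + [1,2].
The resulting 22×18 matrix has rank 13, and its Smith normal form has invariant factors (1,1,1,1,1,1,1,1,1,1,1,1,1).

∂_3: C_3 → C_2 sends each 3-simplex σ to the alternating sum Σ_i (−1)^i (σ with its i-th vertex removed). For instance
  ∂[1,3,5,11] = [3,5,11] − [1,5,11] + [1,3,11] − [1,3,5],
  ∂[1,2,3,11] = [2,3,11] − [1,3,11] + [1,2,11] − [1,2,3].
As a 18×5 matrix over Z this has rank 4, with invariant factors (1,1,1,1).

Now H_k = ker ∂_k / im ∂_{k+1}, so:

  H_0: rank C_0 − rank ∂_1 = 11 − 9 = 2, and the invariant factors of ∂_1 are all 1, so H_0 = Z^2.
  H_1: rank ker ∂_1 − rank ∂_2 = (22 − 9) − 13 = 0, and the invariant factors of ∂_2 are all 1, so H_1 = 0.
  H_2: rank ker ∂_2 − rank ∂_3 = (18 − 13) − 4 = 1, and the invariant factors of ∂_3 are all 1, so H_2 = Z.
  H_3: rank ker ∂_3 − rank ∂_4 = (5 − 4) − 0 = 1, and there is no ∂_4, so H_3 = Z.

As a check, the Euler characteristic is 11 − 22 + 18 − 5 = 2, which agrees with 2 − 0 + 1 − 1 = 2.
(K is a triangulation of the disjoint union of the 2-sphere S^2 and the 3-sphere S^3.)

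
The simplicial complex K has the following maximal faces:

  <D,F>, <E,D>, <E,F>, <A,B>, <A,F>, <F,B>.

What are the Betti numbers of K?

b_0 = 1, b_1 = 2.

Order the vertices as A < B < D < E < F. Listing each simplex with vertices in this order, K has dimension 1 with simplices:

  0-simplices (5): A, B, D, E, F
  1-simplices (6): AB, AF, BF, DE, DF, EF

so the chain groups are C_0 ≅ Z^5, C_1 ≅ Z^6.

∂_1: C_1 → C_0 is given by ∂[p,q] = [q] − [p]. For instance
  ∂BF = F − B.
As a 5×6 matrix over Z this has rank 4, with invariant factors (1,1,1,1).

Now H_k = ker ∂_k / im ∂_{k+1}, so:

  H_0: rank C_0 − rank ∂_1 = 5 − 4 = 1, and the invariant factors of ∂_1 are all 1, so H_0 ≅ Z.
  H_1: rank ker ∂_1 − rank ∂_2 = (6 − 4) − 0 = 2, and there is no ∂_2, so H_1 ≅ Z^2.

Hence the Betti numbers are b_0 = 1, b_1 = 2.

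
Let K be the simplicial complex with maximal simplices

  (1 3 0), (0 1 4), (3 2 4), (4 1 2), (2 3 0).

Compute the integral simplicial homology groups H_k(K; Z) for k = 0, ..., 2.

H_0 ≅ Z,  H_1 ≅ Z,  H_2 = 0.

Fix the vertex order 0 < 1 < 2 < 3 < 4 and write every simplex with vertices in increasing order. Then dim K = 2 and the simplices of K are:

  0-simplices (5): [0], [1], [2], [3], [4]
  1-simplices (10): [0,1], [0,2], [0,3], [0,4], [1,2], [1,3], [1,4], [2,3], [2,4], [3,4]
  2-simplices (5): [0,1,3], [0,1,4], [0,2,3], [1,2,4], [2,3,4]

giving chain groups C_0 ≅ Z^5, C_1 ≅ Z^10, C_2 ≅ Z^5.

∂_1: C_1 → C_0 sends each edge [p,q] (with p < q) to q − p.
This gives a 5×10 integer matrix of rank 4; reducing to Smith normal form yields diagonal entries (1,1,1,1).

∂_2: C_2 → C_1 sends each 2-simplex [p,q,r] to [q,r] − [p,r] + [p,q]. For instance
  ∂[0,2,3] = [2,3] − [0,3] + [0,2],
  ∂[2,3,4] = [3,4] − [2,4] + [2,3].
As a 10×5 matrix over Z this has rank 5, with invariant factors (1,1,1,1,1).

From H_k ≅ ker(∂_k) / im(∂_{k+1}) we obtain:

  H_0: rank C_0 − rank ∂_1 = 5 − 4 = 1, and the invariant factors of ∂_1 are all 1, so H_0 = Z.
  H_1: rank ker ∂_1 − rank ∂_2 = (10 − 4) − 5 = 1, and the invariant factors of ∂_2 are all 1, so H_1 = Z.
  H_2: rank ker ∂_2 − rank ∂_3 = (5 − 5) − 0 = 0, and there is no ∂_3, so H_2 = 0.

As a check, the Euler characteristic is 5 − 10 + 5 = 0, which agrees with 1 − 1 + 0 = 0.
(K is a triangulation of the Möbius band.)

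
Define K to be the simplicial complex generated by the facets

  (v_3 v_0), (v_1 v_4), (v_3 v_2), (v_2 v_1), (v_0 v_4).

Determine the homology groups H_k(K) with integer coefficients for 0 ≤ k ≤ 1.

H_0 = Z,  H_1 = Z.

K has 5 vertices, 5 edges.
rank ∂_0 = 0, rank ∂_1 = 4 ⇒ b_0 = 5 − 0 − 4 = 1; all invariant factors of ∂_1 are 1 so no torsion. So H_0 ≅ Z.
rank ∂_1 = 4, rank ∂_2 = 0 ⇒ b_1 = 5 − 4 − 0 = 1. So H_1 ≅ Z.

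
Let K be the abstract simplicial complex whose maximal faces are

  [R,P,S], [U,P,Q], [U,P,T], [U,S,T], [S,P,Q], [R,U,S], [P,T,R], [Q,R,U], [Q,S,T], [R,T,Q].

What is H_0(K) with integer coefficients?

H_0 ≅ Z.

K has 6 vertices, 15 edges, 10 triangles.
rank ∂_0 = 0, rank ∂_1 = 5 ⇒ b_0 = 6 − 0 − 5 = 1; all invariant factors of ∂_1 are 1 so no torsion. So H_0 ≅ Z.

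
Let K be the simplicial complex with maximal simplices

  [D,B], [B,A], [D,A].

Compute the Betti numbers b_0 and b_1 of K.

b_0 = 1, b_1 = 1.

Take the total order A < B < D on the vertex set. Then K (dimension 1) consists of the simplices:

  0-simplices (3): A, B, D
  1-simplices (3): AB, AD, BD

giving chain groups C_0 ≅ Z^3, C_1 ≅ Z^3.

Boundary ∂_1: C_1 → C_0 is given by ∂[p,q] = [q] − [p].
This gives a 3×3 integer matrix of rank 2; reducing to Smith normal form yields diagonal entries (1,1).

From H_k ≅ ker(∂_k) / im(∂_{k+1}) we obtain:

  H_0: rank C_0 − rank ∂_1 = 3 − 2 = 1, and the invariant factors of ∂_1 are all 1, so H_0 = Z.
  H_1: rank ker ∂_1 − rank ∂_2 = (3 − 2) − 0 = 1, and there is no ∂_2, so H_1 = Z.

Hence the Betti numbers are b_0 = 1, b_1 = 1.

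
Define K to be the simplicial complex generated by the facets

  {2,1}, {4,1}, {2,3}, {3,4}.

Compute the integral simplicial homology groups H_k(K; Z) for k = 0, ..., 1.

Fix the vertex order 1 < 2 < 3 < 4 and write every simplex with vertices in increasing order. Then dim K = 1 and the simplices of K are:

  0-simplices (4): [1], [2], [3], [4]
  1-simplices (4): [1,2], [1,4], [2,3], [3,4]

Hence C_0 ≅ Z^4, C_1 ≅ Z^4.

The boundary map ∂_1: C_1 → C_0 maps an edge to its endpoints' difference, ∂[p,q] = q − p.
This gives a 4×4 integer matrix of rank 3; reducing to Smith normal form yields diagonal entries (1,1,1).

Reading off H_k = ker ∂_k / im ∂_{k+1}:

  H_0: rank C_0 − rank ∂_1 = 4 − 3 = 1, and the invariant factors of ∂_1 are all 1, so H_0 ≅ Z.
  H_1: rank ker ∂_1 − rank ∂_2 = (4 − 3) − 0 = 1, and there is no ∂_2, so H_1 ≅ Z.

As a check, the Euler characteristic is 4 − 4 = 0, which agrees with 1 − 1 = 0.

H_0 ≅ Z,  H_1 ≅ Z.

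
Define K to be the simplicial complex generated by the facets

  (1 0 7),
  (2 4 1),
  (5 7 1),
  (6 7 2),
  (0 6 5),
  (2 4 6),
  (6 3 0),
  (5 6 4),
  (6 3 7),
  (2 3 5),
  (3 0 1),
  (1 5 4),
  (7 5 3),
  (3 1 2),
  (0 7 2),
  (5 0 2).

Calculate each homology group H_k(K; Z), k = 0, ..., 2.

H_0 = Z,  H_1 = Z^2,  H_2 = Z.

Fix the vertex order 0 < 1 < 2 < 3 < 4 < 5 < 6 < 7 and write every simplex with vertices in increasing order. Then dim K = 2 and the simplices of K are:

  0-simplices (8): [0], [1], [2], [3], [4], [5], [6], [7]
  1-simplices (24): (24 of them)
  2-simplices (16): [0,1,3], [0,1,7], [0,2,5], [0,2,7], [0,3,6], [0,5,6], [1,2,3], [1,2,4], [1,4,5], [1,5,7], [2,3,5], [2,4,6], [2,6,7], [3,5,7], [3,6,7], [4,5,6]

so the chain groups are C_0 ≅ Z^8, C_1 ≅ Z^24, C_2 ≅ Z^16.

Boundary ∂_1: C_1 → C_0 maps an edge to its endpoints' difference, ∂[p,q] = q − p.
The resulting 8×24 matrix has rank 7, and its Smith normal form has invariant factors (1,1,1,1,1,1,1).

∂_2: C_2 → C_1 maps a triangle to the signed sum of its edges. For instance
  ∂[1,2,4] = [2,4] − [1,4] + [1,2],
  ∂[2,3,5] = [3,5] − [2,5] + [2,3].
This gives a 24×16 integer matrix of rank 15; reducing to Smith normal form yields diagonal entries (1,1,1,1,1,1,1,1,1,1,1,1,1,1,1).

From H_k ≅ ker(∂_k) / im(∂_{k+1}) we obtain:

  H_0: rank C_0 − rank ∂_1 = 8 − 7 = 1, and the invariant factors of ∂_1 are all 1, so H_0 ≅ Z.
  H_1: rank ker ∂_1 − rank ∂_2 = (24 − 7) − 15 = 2, and the invariant factors of ∂_2 are all 1, so H_1 ≅ Z^2.
  H_2: rank ker ∂_2 − rank ∂_3 = (16 − 15) − 0 = 1, and there is no ∂_3, so H_2 ≅ Z.

(K is a triangulation of the torus T^2.)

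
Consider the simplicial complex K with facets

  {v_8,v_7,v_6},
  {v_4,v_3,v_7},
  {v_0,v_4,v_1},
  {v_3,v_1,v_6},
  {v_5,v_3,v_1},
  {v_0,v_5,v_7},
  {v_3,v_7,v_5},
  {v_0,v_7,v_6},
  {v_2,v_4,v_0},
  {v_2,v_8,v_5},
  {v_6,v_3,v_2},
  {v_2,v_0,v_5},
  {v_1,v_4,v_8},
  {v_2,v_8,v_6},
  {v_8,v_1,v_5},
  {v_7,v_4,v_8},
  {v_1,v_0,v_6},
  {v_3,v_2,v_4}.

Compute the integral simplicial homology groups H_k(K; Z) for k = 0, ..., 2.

H_0 ≅ Z,  H_1 ≅ Z^2,  H_2 ≅ Z.

Take the total order v_0 < v_1 < v_2 < v_3 < v_4 < v_5 < v_6 < v_7 < v_8 on the vertex set. Then K (dimension 2) consists of the simplices:

  0-simplices (9): [v_0], [v_1], [v_2], [v_3], [v_4], [v_5], [v_6], [v_7], [v_8]
  1-simplices (27): (27 of them)
  2-simplices (18): (18 of them)

giving chain groups C_0 ≅ Z^9, C_1 ≅ Z^27, C_2 ≅ Z^18.

∂_1: C_1 → C_0 maps an edge to its endpoints' difference, ∂[p,q] = q − p. For instance
  ∂[v_2,v_3] = [v_3] − [v_2].
The 9×27 boundary matrix has rank 8 and Smith normal form diag(1,1,1,1,1,1,1,1).

∂_2: C_2 → C_1 sends each 2-simplex [p,q,r] to [q,r] − [p,r] + [p,q]. For instance
  ∂[v_3,v_5,v_7] = [v_5,v_7] − [v_3,v_7] + [v_3,v_5],
  ∂[v_1,v_5,v_8] = [v_5,v_8] − [v_1,v_8] + [v_1,v_5].
This gives a 27×18 integer matrix of rank 17; reducing to Smith normal form yields diagonal entries (1,1,1,1,1,1,1,1,1,1,1,1,1,1,1,1,1).

From H_k ≅ ker(∂_k) / im(∂_{k+1}) we obtain:

  H_0: rank C_0 − rank ∂_1 = 9 − 8 = 1, and the invariant factors of ∂_1 are all 1, so H_0 ≅ Z.
  H_1: rank ker ∂_1 − rank ∂_2 = (27 − 8) − 17 = 2, and the invariant factors of ∂_2 are all 1, so H_1 ≅ Z^2.
  H_2: rank ker ∂_2 − rank ∂_3 = (18 − 17) − 0 = 1, and there is no ∂_3, so H_2 ≅ Z.

(K is a triangulation of the torus T^2.)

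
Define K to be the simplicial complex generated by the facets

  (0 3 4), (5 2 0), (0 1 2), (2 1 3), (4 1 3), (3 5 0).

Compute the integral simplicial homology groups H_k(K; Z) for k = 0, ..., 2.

Take the total order 0 < 1 < 2 < 3 < 4 < 5 on the vertex set. Then K (dimension 2) consists of the simplices:

  0-simplices (6): [0], [1], [2], [3], [4], [5]
  1-simplices (12): [0,1], [0,2], [0,3], [0,4], [0,5], [1,2], [1,3], [1,4], [2,3], [2,5], [3,4], [3,5]
  2-simplices (6): [0,1,2], [0,2,5], [0,3,4], [0,3,5], [1,2,3], [1,3,4]

so the chain groups are C_0 ≅ Z^6, C_1 ≅ Z^12, C_2 ≅ Z^6.

The boundary map ∂_1: C_1 → C_0 is given by ∂[p,q] = [q] − [p]. For instance
  ∂[0,4] = [4] − [0].
The resulting 6×12 matrix has rank 5, and its Smith normal form has invariant factors (1,1,1,1,1).

∂_2: C_2 → C_1 maps a triangle to the signed sum of its edges. For instance
  ∂[1,2,3] = [2,3] − [1,3] + [1,2],
  ∂[0,3,4] = [3,4] − [0,4] + [0,3].
As a 12×6 matrix over Z this has rank 6, with invariant factors (1,1,1,1,1,1).

Now H_k = ker ∂_k / im ∂_{k+1}, so:

  H_0: rank C_0 − rank ∂_1 = 6 − 5 = 1, and the invariant factors of ∂_1 are all 1, so H_0 = Z.
  H_1: rank ker ∂_1 − rank ∂_2 = (12 − 5) − 6 = 1, and the invariant factors of ∂_2 are all 1, so H_1 = Z.
  H_2: rank ker ∂_2 − rank ∂_3 = (6 − 6) − 0 = 0, and there is no ∂_3, so H_2 = 0.

(K is a triangulation of the cylinder S^1 x I.)

H_0 = Z,  H_1 = Z,  H_2 = 0.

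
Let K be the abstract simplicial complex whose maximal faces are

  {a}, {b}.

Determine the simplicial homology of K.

H_0 ≅ Z^2.

Fix the vertex order a < b and write every simplex with vertices in increasing order. Then dim K = 0 and the simplices of K are:

  0-simplices (2): a, b

giving chain groups C_0 ≅ Z^2.

Computing H_k = (kernel of ∂_k) / (image of ∂_{k+1}):

  H_0: rank C_0 − rank ∂_1 = 2 − 0 = 2, and there is no ∂_1, so H_0 = Z^2.

(K is a triangulation of a set of 2 points.)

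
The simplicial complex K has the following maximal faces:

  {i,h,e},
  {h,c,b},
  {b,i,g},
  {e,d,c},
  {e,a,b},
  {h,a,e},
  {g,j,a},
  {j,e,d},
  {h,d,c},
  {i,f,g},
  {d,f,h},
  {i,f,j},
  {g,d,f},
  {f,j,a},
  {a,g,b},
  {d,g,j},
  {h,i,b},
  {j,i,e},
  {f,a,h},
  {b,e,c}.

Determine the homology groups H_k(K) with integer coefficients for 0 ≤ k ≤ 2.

H_0 = Z,  H_1 = Z × Z/2,  H_2 = 0.

Take the total order a < b < c < d < e < f < g < h < i < j on the vertex set. Then K (dimension 2) consists of the simplices:

  0-simplices (10): a, b, c, d, e, f, g, h, i, j
  1-simplices (30): ab, ae, af, ag, ah, aj, bc, be, bg, bh, bi, cd, ce, ch, de, df, dg, dh, dj, eh, ei, ej, fg, fh, fi, fj, gi, gj, hi, ij
  2-simplices (20): abe, abg, aeh, afh, afj, agj, bce, bch, bgi, bhi, cde, cdh, dej, dfg, dfh, dgj, ehi, eij, fgi, fij

giving chain groups C_0 ≅ Z^10, C_1 ≅ Z^30, C_2 ≅ Z^20.

The boundary map ∂_1: C_1 → C_0 sends each edge [p,q] (with p < q) to q − p. For instance
  ∂ce = e − c.
As a 10×30 matrix over Z this has rank 9, with invariant factors (1,1,1,1,1,1,1,1,1).

∂_2: C_2 → C_1 maps a triangle to the signed sum of its edges. For instance
  ∂dgj = gj − dj + dg,
  ∂dfg = fg − dg + df.
The resulting 30×20 matrix has rank 20, and its Smith normal form has invariant factors (1,1,1,1,1,1,1,1,1,1,1,1,1,1,1,1,1,1,1,2).

Now H_k = ker ∂_k / im ∂_{k+1}, so:

  H_0: rank C_0 − rank ∂_1 = 10 − 9 = 1, and the invariant factors of ∂_1 are all 1, so H_0 ≅ Z.
  H_1: rank ker ∂_1 − rank ∂_2 = (30 − 9) − 20 = 1, and ∂_2 has invariant factor 2 > 1, so H_1 ≅ Z × Z/2.
  H_2: rank ker ∂_2 − rank ∂_3 = (20 − 20) − 0 = 0, and there is no ∂_3, so H_2 ≅ 0.

(K is a triangulation of the Klein bottle.)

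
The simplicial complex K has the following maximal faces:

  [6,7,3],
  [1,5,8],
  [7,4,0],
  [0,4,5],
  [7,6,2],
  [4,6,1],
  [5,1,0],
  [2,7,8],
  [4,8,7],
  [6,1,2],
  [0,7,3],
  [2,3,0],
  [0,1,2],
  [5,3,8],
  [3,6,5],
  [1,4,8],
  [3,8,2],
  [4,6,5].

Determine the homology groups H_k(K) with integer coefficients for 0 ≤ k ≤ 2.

Order the vertices as 0 < 1 < 2 < 3 < 4 < 5 < 6 < 7 < 8. Listing each simplex with vertices in this order, K has dimension 2 with simplices:

  0-simplices (9): [0], [1], [2], [3], [4], [5], [6], [7], [8]
  1-simplices (27): (27 of them)
  2-simplices (18): [0,1,2], [0,1,5], [0,2,3], [0,3,7], [0,4,5], [0,4,7], [1,2,6], [1,4,6], [1,4,8], [1,5,8], [2,3,8], [2,6,7], [2,7,8], [3,5,6], [3,5,8], [3,6,7], [4,5,6], [4,7,8]

giving chain groups C_0 ≅ Z^9, C_1 ≅ Z^27, C_2 ≅ Z^18.

Boundary ∂_1: C_1 → C_0 sends each edge [p,q] (with p < q) to q − p. For instance
  ∂[5,8] = [8] − [5].
As a 9×27 matrix over Z this has rank 8, with invariant factors (1,1,1,1,1,1,1,1).

Boundary ∂_2: C_2 → C_1 maps a triangle to the signed sum of its edges. For instance
  ∂[4,7,8] = [7,8] − [4,8] + [4,7],
  ∂[0,1,2] = [1,2] − [0,2] + [0,1].
The resulting 27×18 matrix has rank 18, and its Smith normal form has invariant factors (1,1,1,1,1,1,1,1,1,1,1,1,1,1,1,1,1,2).

Reading off H_k = ker ∂_k / im ∂_{k+1}:

  H_0: rank C_0 − rank ∂_1 = 9 − 8 = 1, and the invariant factors of ∂_1 are all 1, so H_0 = Z.
  H_1: rank ker ∂_1 − rank ∂_2 = (27 − 8) − 18 = 1, and ∂_2 has invariant factor 2 > 1, so H_1 = Z ⊕ Z/2Z.
  H_2: rank ker ∂_2 − rank ∂_3 = (18 − 18) − 0 = 0, and there is no ∂_3, so H_2 = 0.

As a check, the Euler characteristic is 9 − 27 + 18 = 0, which agrees with 1 − 1 + 0 = 0.
(K is a triangulation of the Klein bottle.)

H_0 = Z,  H_1 = Z ⊕ Z/2Z,  H_2 = 0.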